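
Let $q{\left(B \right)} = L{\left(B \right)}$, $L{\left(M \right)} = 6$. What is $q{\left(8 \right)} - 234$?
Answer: $-228$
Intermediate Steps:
$q{\left(B \right)} = 6$
$q{\left(8 \right)} - 234 = 6 - 234 = -228$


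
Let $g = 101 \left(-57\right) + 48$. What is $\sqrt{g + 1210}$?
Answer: $i \sqrt{4499} \approx 67.075 i$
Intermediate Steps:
$g = -5709$ ($g = -5757 + 48 = -5709$)
$\sqrt{g + 1210} = \sqrt{-5709 + 1210} = \sqrt{-4499} = i \sqrt{4499}$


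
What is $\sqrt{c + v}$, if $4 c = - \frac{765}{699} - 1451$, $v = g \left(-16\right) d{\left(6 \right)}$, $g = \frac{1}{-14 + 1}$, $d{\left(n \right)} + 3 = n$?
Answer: $\frac{i \sqrt{13187230082}}{6058} \approx 18.956 i$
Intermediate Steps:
$d{\left(n \right)} = -3 + n$
$g = - \frac{1}{13}$ ($g = \frac{1}{-13} = - \frac{1}{13} \approx -0.076923$)
$v = \frac{48}{13}$ ($v = \left(- \frac{1}{13}\right) \left(-16\right) \left(-3 + 6\right) = \frac{16}{13} \cdot 3 = \frac{48}{13} \approx 3.6923$)
$c = - \frac{169169}{466}$ ($c = \frac{- \frac{765}{699} - 1451}{4} = \frac{\left(-765\right) \frac{1}{699} - 1451}{4} = \frac{- \frac{255}{233} - 1451}{4} = \frac{1}{4} \left(- \frac{338338}{233}\right) = - \frac{169169}{466} \approx -363.02$)
$\sqrt{c + v} = \sqrt{- \frac{169169}{466} + \frac{48}{13}} = \sqrt{- \frac{2176829}{6058}} = \frac{i \sqrt{13187230082}}{6058}$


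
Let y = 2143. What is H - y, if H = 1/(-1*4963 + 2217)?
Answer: -5884679/2746 ≈ -2143.0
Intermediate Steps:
H = -1/2746 (H = 1/(-4963 + 2217) = 1/(-2746) = -1/2746 ≈ -0.00036417)
H - y = -1/2746 - 1*2143 = -1/2746 - 2143 = -5884679/2746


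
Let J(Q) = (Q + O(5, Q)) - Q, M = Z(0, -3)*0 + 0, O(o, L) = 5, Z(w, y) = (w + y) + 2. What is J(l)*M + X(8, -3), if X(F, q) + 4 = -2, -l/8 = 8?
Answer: -6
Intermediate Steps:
Z(w, y) = 2 + w + y
l = -64 (l = -8*8 = -64)
X(F, q) = -6 (X(F, q) = -4 - 2 = -6)
M = 0 (M = (2 + 0 - 3)*0 + 0 = -1*0 + 0 = 0 + 0 = 0)
J(Q) = 5 (J(Q) = (Q + 5) - Q = (5 + Q) - Q = 5)
J(l)*M + X(8, -3) = 5*0 - 6 = 0 - 6 = -6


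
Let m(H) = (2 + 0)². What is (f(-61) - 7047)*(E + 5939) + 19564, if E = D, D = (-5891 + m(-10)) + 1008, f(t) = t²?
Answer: -3505996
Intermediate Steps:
m(H) = 4 (m(H) = 2² = 4)
D = -4879 (D = (-5891 + 4) + 1008 = -5887 + 1008 = -4879)
E = -4879
(f(-61) - 7047)*(E + 5939) + 19564 = ((-61)² - 7047)*(-4879 + 5939) + 19564 = (3721 - 7047)*1060 + 19564 = -3326*1060 + 19564 = -3525560 + 19564 = -3505996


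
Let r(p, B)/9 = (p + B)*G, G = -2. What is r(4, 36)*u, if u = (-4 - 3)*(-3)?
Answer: -15120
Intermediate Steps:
r(p, B) = -18*B - 18*p (r(p, B) = 9*((p + B)*(-2)) = 9*((B + p)*(-2)) = 9*(-2*B - 2*p) = -18*B - 18*p)
u = 21 (u = -7*(-3) = 21)
r(4, 36)*u = (-18*36 - 18*4)*21 = (-648 - 72)*21 = -720*21 = -15120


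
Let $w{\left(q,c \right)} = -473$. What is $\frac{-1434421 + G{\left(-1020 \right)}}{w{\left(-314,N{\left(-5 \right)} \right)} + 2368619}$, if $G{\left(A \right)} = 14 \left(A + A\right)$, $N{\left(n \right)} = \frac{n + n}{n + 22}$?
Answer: $- \frac{1462981}{2368146} \approx -0.61777$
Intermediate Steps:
$N{\left(n \right)} = \frac{2 n}{22 + n}$
$G{\left(A \right)} = 28 A$ ($G{\left(A \right)} = 14 \cdot 2 A = 28 A$)
$\frac{-1434421 + G{\left(-1020 \right)}}{w{\left(-314,N{\left(-5 \right)} \right)} + 2368619} = \frac{-1434421 + 28 \left(-1020\right)}{-473 + 2368619} = \frac{-1434421 - 28560}{2368146} = \left(-1462981\right) \frac{1}{2368146} = - \frac{1462981}{2368146}$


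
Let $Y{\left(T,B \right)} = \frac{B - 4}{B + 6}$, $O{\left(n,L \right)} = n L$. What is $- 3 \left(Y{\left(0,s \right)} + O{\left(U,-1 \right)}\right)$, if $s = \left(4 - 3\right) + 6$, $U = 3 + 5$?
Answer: $\frac{303}{13} \approx 23.308$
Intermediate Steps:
$U = 8$
$s = 7$ ($s = 1 + 6 = 7$)
$O{\left(n,L \right)} = L n$
$Y{\left(T,B \right)} = \frac{-4 + B}{6 + B}$
$- 3 \left(Y{\left(0,s \right)} + O{\left(U,-1 \right)}\right) = - 3 \left(\frac{-4 + 7}{6 + 7} - 8\right) = - 3 \left(\frac{1}{13} \cdot 3 - 8\right) = - 3 \left(\frac{3}{13} - 8\right) = \left(-3\right) \left(- \frac{101}{13}\right) = \frac{303}{13}$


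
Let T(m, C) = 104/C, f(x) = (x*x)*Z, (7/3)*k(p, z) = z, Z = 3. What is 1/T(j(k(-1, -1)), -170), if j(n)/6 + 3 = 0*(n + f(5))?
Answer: -85/52 ≈ -1.6346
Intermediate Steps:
k(p, z) = 3*z/7
f(x) = 3*x**2 (f(x) = (x*x)*3 = x**2*3 = 3*x**2)
j(n) = -18 (j(n) = -18 + 6*(0*(n + 3*5**2)) = -18 + 6*(0*(n + 3*25)) = -18 + 6*(0*(n + 75)) = -18 + 6*(0*(75 + n)) = -18 + 6*0 = -18 + 0 = -18)
1/T(j(k(-1, -1)), -170) = 1/(104/(-170)) = 1/(104*(-1/170)) = 1/(-52/85) = -85/52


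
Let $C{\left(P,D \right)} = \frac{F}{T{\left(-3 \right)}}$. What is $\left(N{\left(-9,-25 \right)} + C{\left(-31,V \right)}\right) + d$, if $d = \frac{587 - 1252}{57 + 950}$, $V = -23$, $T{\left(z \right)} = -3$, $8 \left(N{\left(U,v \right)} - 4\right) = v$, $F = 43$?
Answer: $- \frac{17959}{1272} \approx -14.119$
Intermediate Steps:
$N{\left(U,v \right)} = 4 + \frac{v}{8}$
$d = - \frac{35}{53}$ ($d = - \frac{665}{1007} = \left(-665\right) \frac{1}{1007} = - \frac{35}{53} \approx -0.66038$)
$C{\left(P,D \right)} = - \frac{43}{3}$ ($C{\left(P,D \right)} = \frac{43}{-3} = 43 \left(- \frac{1}{3}\right) = - \frac{43}{3}$)
$\left(N{\left(-9,-25 \right)} + C{\left(-31,V \right)}\right) + d = \left(\left(4 + \frac{1}{8} \left(-25\right)\right) - \frac{43}{3}\right) - \frac{35}{53} = \left(\left(4 - \frac{25}{8}\right) - \frac{43}{3}\right) - \frac{35}{53} = \left(\frac{7}{8} - \frac{43}{3}\right) - \frac{35}{53} = - \frac{323}{24} - \frac{35}{53} = - \frac{17959}{1272}$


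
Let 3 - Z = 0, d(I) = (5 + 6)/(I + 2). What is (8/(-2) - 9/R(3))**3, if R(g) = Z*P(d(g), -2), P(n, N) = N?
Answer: -125/8 ≈ -15.625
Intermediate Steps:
d(I) = 11/(2 + I)
Z = 3 (Z = 3 - 1*0 = 3 + 0 = 3)
R(g) = -6 (R(g) = 3*(-2) = -6)
(8/(-2) - 9/R(3))**3 = (8/(-2) - 9/(-6))**3 = (8*(-1/2) - 9*(-1/6))**3 = (-4 + 3/2)**3 = (-5/2)**3 = -125/8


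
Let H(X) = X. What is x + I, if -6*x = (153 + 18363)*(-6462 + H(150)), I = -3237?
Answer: 19475595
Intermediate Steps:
x = 19478832 (x = -(153 + 18363)*(-6462 + 150)/6 = -3086*(-6312) = -1/6*(-116872992) = 19478832)
x + I = 19478832 - 3237 = 19475595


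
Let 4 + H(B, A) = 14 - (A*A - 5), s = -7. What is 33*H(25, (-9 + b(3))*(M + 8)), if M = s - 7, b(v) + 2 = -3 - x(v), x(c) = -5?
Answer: -95733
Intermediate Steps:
b(v) = 0 (b(v) = -2 + (-3 - 1*(-5)) = -2 + (-3 + 5) = -2 + 2 = 0)
M = -14 (M = -7 - 7 = -14)
H(B, A) = 15 - A² (H(B, A) = -4 + (14 - (A*A - 5)) = -4 + (14 - (A² - 5)) = -4 + (14 - (-5 + A²)) = -4 + (14 + (5 - A²)) = -4 + (19 - A²) = 15 - A²)
33*H(25, (-9 + b(3))*(M + 8)) = 33*(15 - ((-9 + 0)*(-14 + 8))²) = 33*(15 - (-9*(-6))²) = 33*(15 - 1*54²) = 33*(15 - 1*2916) = 33*(15 - 2916) = 33*(-2901) = -95733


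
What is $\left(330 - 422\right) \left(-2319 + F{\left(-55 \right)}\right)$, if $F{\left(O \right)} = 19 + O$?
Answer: $216660$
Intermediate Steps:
$\left(330 - 422\right) \left(-2319 + F{\left(-55 \right)}\right) = \left(330 - 422\right) \left(-2319 + \left(19 - 55\right)\right) = - 92 \left(-2319 - 36\right) = \left(-92\right) \left(-2355\right) = 216660$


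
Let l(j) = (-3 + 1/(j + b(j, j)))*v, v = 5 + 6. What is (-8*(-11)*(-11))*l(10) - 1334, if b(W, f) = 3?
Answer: 387282/13 ≈ 29791.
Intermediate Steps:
v = 11
l(j) = -33 + 11/(3 + j) (l(j) = (-3 + 1/(j + 3))*11 = (-3 + 1/(3 + j))*11 = -33 + 11/(3 + j))
(-8*(-11)*(-11))*l(10) - 1334 = (-8*(-11)*(-11))*(11*(-8 - 3*10)/(3 + 10)) - 1334 = (88*(-11))*(11*(-8 - 30)/13) - 1334 = -10648*(-38)/13 - 1334 = -968*(-418/13) - 1334 = 404624/13 - 1334 = 387282/13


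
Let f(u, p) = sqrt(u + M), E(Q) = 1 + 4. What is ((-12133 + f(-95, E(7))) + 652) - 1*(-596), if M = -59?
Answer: -10885 + I*sqrt(154) ≈ -10885.0 + 12.41*I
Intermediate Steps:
E(Q) = 5
f(u, p) = sqrt(-59 + u) (f(u, p) = sqrt(u - 59) = sqrt(-59 + u))
((-12133 + f(-95, E(7))) + 652) - 1*(-596) = ((-12133 + sqrt(-59 - 95)) + 652) - 1*(-596) = ((-12133 + sqrt(-154)) + 652) + 596 = ((-12133 + I*sqrt(154)) + 652) + 596 = (-11481 + I*sqrt(154)) + 596 = -10885 + I*sqrt(154)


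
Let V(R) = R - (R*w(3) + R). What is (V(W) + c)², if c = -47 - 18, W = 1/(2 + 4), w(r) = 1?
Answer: 152881/36 ≈ 4246.7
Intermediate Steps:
W = ⅙ (W = 1/6 = ⅙ ≈ 0.16667)
V(R) = -R (V(R) = R - (R*1 + R) = R - (R + R) = R - 2*R = -R)
c = -65
(V(W) + c)² = (-1*⅙ - 65)² = (-⅙ - 65)² = (-391/6)² = 152881/36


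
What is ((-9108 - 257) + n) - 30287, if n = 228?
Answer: -39424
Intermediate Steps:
((-9108 - 257) + n) - 30287 = ((-9108 - 257) + 228) - 30287 = (-9365 + 228) - 30287 = -9137 - 30287 = -39424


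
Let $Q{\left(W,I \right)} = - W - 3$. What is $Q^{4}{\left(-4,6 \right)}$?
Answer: $1$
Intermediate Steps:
$Q{\left(W,I \right)} = -3 - W$
$Q^{4}{\left(-4,6 \right)} = \left(-3 - -4\right)^{4} = \left(-3 + 4\right)^{4} = 1^{4} = 1$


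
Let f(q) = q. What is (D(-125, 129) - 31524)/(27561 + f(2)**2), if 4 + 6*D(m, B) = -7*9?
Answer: -189211/165390 ≈ -1.1440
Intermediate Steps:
D(m, B) = -67/6 (D(m, B) = -2/3 + (-7*9)/6 = -2/3 + (1/6)*(-63) = -2/3 - 21/2 = -67/6)
(D(-125, 129) - 31524)/(27561 + f(2)**2) = (-67/6 - 31524)/(27561 + 2**2) = -189211/(6*(27561 + 4)) = -189211/6/27565 = -189211/6*1/27565 = -189211/165390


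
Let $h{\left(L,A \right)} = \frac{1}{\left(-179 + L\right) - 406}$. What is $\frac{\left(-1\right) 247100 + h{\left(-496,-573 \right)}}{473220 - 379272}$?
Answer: $- \frac{89038367}{33852596} \approx -2.6302$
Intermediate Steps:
$h{\left(L,A \right)} = \frac{1}{-585 + L}$
$\frac{\left(-1\right) 247100 + h{\left(-496,-573 \right)}}{473220 - 379272} = \frac{\left(-1\right) 247100 + \frac{1}{-585 - 496}}{473220 - 379272} = \frac{-247100 + \frac{1}{-1081}}{93948} = \left(-247100 - \frac{1}{1081}\right) \frac{1}{93948} = \left(- \frac{267115101}{1081}\right) \frac{1}{93948} = - \frac{89038367}{33852596}$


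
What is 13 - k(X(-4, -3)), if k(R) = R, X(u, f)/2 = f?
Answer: 19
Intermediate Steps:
X(u, f) = 2*f
13 - k(X(-4, -3)) = 13 - 2*(-3) = 13 - 1*(-6) = 13 + 6 = 19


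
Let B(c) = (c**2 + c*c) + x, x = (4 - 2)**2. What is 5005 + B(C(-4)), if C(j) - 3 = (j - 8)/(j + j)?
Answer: 10099/2 ≈ 5049.5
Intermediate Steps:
x = 4 (x = 2**2 = 4)
C(j) = 3 + (-8 + j)/(2*j) (C(j) = 3 + (j - 8)/(j + j) = 3 + (-8 + j)/((2*j)) = 3 + (-8 + j)*(1/(2*j)) = 3 + (-8 + j)/(2*j))
B(c) = 4 + 2*c**2 (B(c) = (c**2 + c*c) + 4 = (c**2 + c**2) + 4 = 2*c**2 + 4 = 4 + 2*c**2)
5005 + B(C(-4)) = 5005 + (4 + 2*(7/2 - 4/(-4))**2) = 5005 + (4 + 2*(7/2 - 4*(-1/4))**2) = 5005 + (4 + 2*(7/2 + 1)**2) = 5005 + (4 + 2*(9/2)**2) = 5005 + (4 + 2*(81/4)) = 5005 + (4 + 81/2) = 5005 + 89/2 = 10099/2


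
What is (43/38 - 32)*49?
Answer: -57477/38 ≈ -1512.6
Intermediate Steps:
(43/38 - 32)*49 = -1173/38*49 = -57477/38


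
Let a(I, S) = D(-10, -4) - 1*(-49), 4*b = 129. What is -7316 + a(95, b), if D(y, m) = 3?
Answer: -7264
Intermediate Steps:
b = 129/4 (b = (1/4)*129 = 129/4 ≈ 32.250)
a(I, S) = 52 (a(I, S) = 3 - 1*(-49) = 3 + 49 = 52)
-7316 + a(95, b) = -7316 + 52 = -7264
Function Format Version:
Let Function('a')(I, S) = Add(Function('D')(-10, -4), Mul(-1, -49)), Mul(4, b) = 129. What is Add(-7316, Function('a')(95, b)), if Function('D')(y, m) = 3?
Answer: -7264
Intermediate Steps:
b = Rational(129, 4) (b = Mul(Rational(1, 4), 129) = Rational(129, 4) ≈ 32.250)
Function('a')(I, S) = 52 (Function('a')(I, S) = Add(3, Mul(-1, -49)) = Add(3, 49) = 52)
Add(-7316, Function('a')(95, b)) = Add(-7316, 52) = -7264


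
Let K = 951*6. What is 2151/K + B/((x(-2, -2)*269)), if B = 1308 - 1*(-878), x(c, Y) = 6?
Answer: 885835/511638 ≈ 1.7314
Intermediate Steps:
K = 5706
B = 2186 (B = 1308 + 878 = 2186)
2151/K + B/((x(-2, -2)*269)) = 2151/5706 + 2186/((6*269)) = 2151*(1/5706) + 2186/1614 = 239/634 + 2186*(1/1614) = 239/634 + 1093/807 = 885835/511638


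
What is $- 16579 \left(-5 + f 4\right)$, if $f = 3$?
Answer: $-116053$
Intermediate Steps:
$- 16579 \left(-5 + f 4\right) = - 16579 \left(-5 + 3 \cdot 4\right) = - 16579 \left(-5 + 12\right) = \left(-16579\right) 7 = -116053$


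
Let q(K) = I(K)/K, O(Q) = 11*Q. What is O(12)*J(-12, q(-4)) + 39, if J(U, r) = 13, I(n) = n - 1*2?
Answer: 1755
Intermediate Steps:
I(n) = -2 + n (I(n) = n - 2 = -2 + n)
q(K) = (-2 + K)/K
O(12)*J(-12, q(-4)) + 39 = (11*12)*13 + 39 = 132*13 + 39 = 1716 + 39 = 1755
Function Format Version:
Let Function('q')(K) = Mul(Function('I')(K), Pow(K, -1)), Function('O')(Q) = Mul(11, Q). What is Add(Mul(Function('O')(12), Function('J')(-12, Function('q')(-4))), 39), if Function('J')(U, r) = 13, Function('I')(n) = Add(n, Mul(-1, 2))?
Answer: 1755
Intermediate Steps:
Function('I')(n) = Add(-2, n) (Function('I')(n) = Add(n, -2) = Add(-2, n))
Function('q')(K) = Mul(Pow(K, -1), Add(-2, K)) (Function('q')(K) = Mul(Add(-2, K), Pow(K, -1)) = Mul(Pow(K, -1), Add(-2, K)))
Add(Mul(Function('O')(12), Function('J')(-12, Function('q')(-4))), 39) = Add(Mul(Mul(11, 12), 13), 39) = Add(Mul(132, 13), 39) = Add(1716, 39) = 1755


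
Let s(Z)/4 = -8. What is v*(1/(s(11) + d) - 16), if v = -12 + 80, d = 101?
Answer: -75004/69 ≈ -1087.0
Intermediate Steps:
s(Z) = -32 (s(Z) = 4*(-8) = -32)
v = 68
v*(1/(s(11) + d) - 16) = 68*(1/(-32 + 101) - 16) = 68*(1/69 - 16) = 68*(-1103/69) = -75004/69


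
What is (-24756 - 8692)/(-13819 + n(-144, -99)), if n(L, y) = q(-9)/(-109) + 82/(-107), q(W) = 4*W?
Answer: 390104024/161176083 ≈ 2.4204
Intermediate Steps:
n(L, y) = -5086/11663 (n(L, y) = (4*(-9))/(-109) + 82/(-107) = -36*(-1/109) + 82*(-1/107) = 36/109 - 82/107 = -5086/11663)
(-24756 - 8692)/(-13819 + n(-144, -99)) = (-24756 - 8692)/(-13819 - 5086/11663) = -33448/(-161176083/11663) = -33448*(-11663/161176083) = 390104024/161176083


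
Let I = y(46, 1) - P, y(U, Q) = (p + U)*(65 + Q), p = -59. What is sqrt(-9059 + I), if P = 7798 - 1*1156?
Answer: I*sqrt(16559) ≈ 128.68*I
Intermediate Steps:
y(U, Q) = (-59 + U)*(65 + Q)
P = 6642 (P = 7798 - 1156 = 6642)
I = -7500 (I = (-3835 - 59*1 + 65*46 + 1*46) - 1*6642 = (-3835 - 59 + 2990 + 46) - 6642 = -858 - 6642 = -7500)
sqrt(-9059 + I) = sqrt(-9059 - 7500) = sqrt(-16559) = I*sqrt(16559)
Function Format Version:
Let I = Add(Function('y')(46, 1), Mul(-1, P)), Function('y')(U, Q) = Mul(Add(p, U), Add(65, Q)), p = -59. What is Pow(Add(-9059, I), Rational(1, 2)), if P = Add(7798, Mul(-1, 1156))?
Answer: Mul(I, Pow(16559, Rational(1, 2))) ≈ Mul(128.68, I)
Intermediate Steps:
Function('y')(U, Q) = Mul(Add(-59, U), Add(65, Q))
P = 6642 (P = Add(7798, -1156) = 6642)
I = -7500 (I = Add(Add(-3835, Mul(-59, 1), Mul(65, 46), Mul(1, 46)), Mul(-1, 6642)) = Add(Add(-3835, -59, 2990, 46), -6642) = Add(-858, -6642) = -7500)
Pow(Add(-9059, I), Rational(1, 2)) = Pow(Add(-9059, -7500), Rational(1, 2)) = Pow(-16559, Rational(1, 2)) = Mul(I, Pow(16559, Rational(1, 2)))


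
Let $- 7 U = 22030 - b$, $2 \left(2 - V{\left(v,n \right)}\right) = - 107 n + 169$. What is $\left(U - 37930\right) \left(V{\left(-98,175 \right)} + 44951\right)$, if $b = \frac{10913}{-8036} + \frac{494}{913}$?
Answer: $- \frac{16344053703220665}{7336868} \approx -2.2277 \cdot 10^{9}$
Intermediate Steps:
$b = - \frac{856255}{1048124}$ ($b = 10913 \left(- \frac{1}{8036}\right) + 494 \cdot \frac{1}{913} = - \frac{1559}{1148} + \frac{494}{913} = - \frac{856255}{1048124} \approx -0.81694$)
$V{\left(v,n \right)} = - \frac{165}{2} + \frac{107 n}{2}$ ($V{\left(v,n \right)} = 2 - \frac{- 107 n + 169}{2} = 2 - \frac{169 - 107 n}{2} = 2 + \left(- \frac{169}{2} + \frac{107 n}{2}\right) = - \frac{165}{2} + \frac{107 n}{2}$)
$U = - \frac{23091027975}{7336868}$ ($U = - \frac{22030 - - \frac{856255}{1048124}}{7} = - \frac{22030 + \frac{856255}{1048124}}{7} = \left(- \frac{1}{7}\right) \frac{23091027975}{1048124} = - \frac{23091027975}{7336868} \approx -3147.3$)
$\left(U - 37930\right) \left(V{\left(-98,175 \right)} + 44951\right) = \left(- \frac{23091027975}{7336868} - 37930\right) \left(\left(- \frac{165}{2} + \frac{107}{2} \cdot 175\right) + 44951\right) = - \frac{301378431215 \left(\left(- \frac{165}{2} + \frac{18725}{2}\right) + 44951\right)}{7336868} = - \frac{301378431215 \left(9280 + 44951\right)}{7336868} = \left(- \frac{301378431215}{7336868}\right) 54231 = - \frac{16344053703220665}{7336868}$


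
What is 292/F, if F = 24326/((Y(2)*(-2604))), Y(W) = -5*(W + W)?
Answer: 7603680/12163 ≈ 625.15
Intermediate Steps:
Y(W) = -10*W
F = 12163/26040 (F = 24326/((-10*2*(-2604))) = 24326/((-20*(-2604))) = 24326/52080 = 24326*(1/52080) = 12163/26040 ≈ 0.46709)
292/F = 292/(12163/26040) = 292*(26040/12163) = 7603680/12163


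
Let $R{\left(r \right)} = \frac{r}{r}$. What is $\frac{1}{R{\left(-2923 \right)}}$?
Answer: $1$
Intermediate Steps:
$R{\left(r \right)} = 1$
$\frac{1}{R{\left(-2923 \right)}} = 1^{-1} = 1$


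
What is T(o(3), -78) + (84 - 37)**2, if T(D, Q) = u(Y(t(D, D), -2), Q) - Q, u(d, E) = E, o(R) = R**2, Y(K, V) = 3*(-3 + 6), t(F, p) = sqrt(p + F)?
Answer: 2209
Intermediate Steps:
t(F, p) = sqrt(F + p)
Y(K, V) = 9 (Y(K, V) = 3*3 = 9)
T(D, Q) = 0 (T(D, Q) = Q - Q = 0)
T(o(3), -78) + (84 - 37)**2 = 0 + (84 - 37)**2 = 0 + 47**2 = 0 + 2209 = 2209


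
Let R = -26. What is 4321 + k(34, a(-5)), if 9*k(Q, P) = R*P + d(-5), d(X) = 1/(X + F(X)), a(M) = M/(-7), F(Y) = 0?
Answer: 151162/35 ≈ 4318.9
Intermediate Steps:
a(M) = -M/7 (a(M) = M*(-⅐) = -M/7)
d(X) = 1/X (d(X) = 1/(X + 0) = 1/X)
k(Q, P) = -1/45 - 26*P/9 (k(Q, P) = (-26*P + 1/(-5))/9 = (-26*P - ⅕)/9 = (-⅕ - 26*P)/9 = -1/45 - 26*P/9)
4321 + k(34, a(-5)) = 4321 + (-1/45 - (-26)*(-5)/63) = 4321 + (-1/45 - 26/9*5/7) = 4321 + (-1/45 - 130/63) = 4321 - 73/35 = 151162/35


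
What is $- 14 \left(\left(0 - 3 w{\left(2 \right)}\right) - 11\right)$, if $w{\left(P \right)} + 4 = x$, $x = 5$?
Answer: $196$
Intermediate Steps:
$w{\left(P \right)} = 1$ ($w{\left(P \right)} = -4 + 5 = 1$)
$- 14 \left(\left(0 - 3 w{\left(2 \right)}\right) - 11\right) = - 14 \left(\left(0 - 3\right) - 11\right) = - 14 \left(-3 - 11\right) = \left(-14\right) \left(-14\right) = 196$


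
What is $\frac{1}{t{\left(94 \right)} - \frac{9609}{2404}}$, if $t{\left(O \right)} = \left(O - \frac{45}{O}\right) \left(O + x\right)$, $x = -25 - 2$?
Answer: $\frac{112988}{707522771} \approx 0.0001597$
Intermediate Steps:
$x = -27$
$t{\left(O \right)} = \left(-27 + O\right) \left(O - \frac{45}{O}\right)$ ($t{\left(O \right)} = \left(O - \frac{45}{O}\right) \left(O - 27\right) = \left(O - \frac{45}{O}\right) \left(-27 + O\right) = \left(-27 + O\right) \left(O - \frac{45}{O}\right)$)
$\frac{1}{t{\left(94 \right)} - \frac{9609}{2404}} = \frac{1}{\left(-45 + 94^{2} - 2538 + \frac{1215}{94}\right) - \frac{9609}{2404}} = \frac{1}{\left(-45 + 8836 - 2538 + 1215 \cdot \frac{1}{94}\right) - \frac{9609}{2404}} = \frac{1}{\left(-45 + 8836 - 2538 + \frac{1215}{94}\right) - \frac{9609}{2404}} = \frac{1}{\frac{588997}{94} - \frac{9609}{2404}} = \frac{1}{\frac{707522771}{112988}} = \frac{112988}{707522771}$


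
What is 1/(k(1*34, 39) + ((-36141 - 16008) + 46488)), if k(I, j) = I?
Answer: -1/5627 ≈ -0.00017771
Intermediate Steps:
1/(k(1*34, 39) + ((-36141 - 16008) + 46488)) = 1/(1*34 + ((-36141 - 16008) + 46488)) = 1/(34 + (-52149 + 46488)) = 1/(34 - 5661) = 1/(-5627) = -1/5627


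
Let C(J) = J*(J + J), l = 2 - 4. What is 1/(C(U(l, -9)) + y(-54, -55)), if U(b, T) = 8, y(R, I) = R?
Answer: 1/74 ≈ 0.013514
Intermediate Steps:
l = -2
C(J) = 2*J² (C(J) = J*(2*J) = 2*J²)
1/(C(U(l, -9)) + y(-54, -55)) = 1/(2*8² - 54) = 1/(2*64 - 54) = 1/(128 - 54) = 1/74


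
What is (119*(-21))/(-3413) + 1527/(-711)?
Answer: -1144954/808881 ≈ -1.4155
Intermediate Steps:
(119*(-21))/(-3413) + 1527/(-711) = -2499*(-1/3413) + 1527*(-1/711) = 2499/3413 - 509/237 = -1144954/808881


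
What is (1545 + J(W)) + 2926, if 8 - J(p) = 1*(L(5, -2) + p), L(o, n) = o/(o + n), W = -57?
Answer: 13603/3 ≈ 4534.3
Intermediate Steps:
L(o, n) = o/(n + o)
J(p) = 19/3 - p (J(p) = 8 - (5/(-2 + 5) + p) = 8 - (5/3 + p) = 8 + (-5/3 - p) = 19/3 - p)
(1545 + J(W)) + 2926 = (1545 + (19/3 - 1*(-57))) + 2926 = (1545 + (19/3 + 57)) + 2926 = (1545 + 190/3) + 2926 = 4825/3 + 2926 = 13603/3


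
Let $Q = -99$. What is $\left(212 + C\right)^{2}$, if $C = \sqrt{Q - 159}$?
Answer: $\left(212 + i \sqrt{258}\right)^{2} \approx 44686.0 + 6810.4 i$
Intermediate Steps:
$C = i \sqrt{258}$ ($C = \sqrt{-99 - 159} = \sqrt{-258} = i \sqrt{258} \approx 16.062 i$)
$\left(212 + C\right)^{2} = \left(212 + i \sqrt{258}\right)^{2}$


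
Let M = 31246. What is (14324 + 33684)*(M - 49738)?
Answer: -887763936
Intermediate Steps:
(14324 + 33684)*(M - 49738) = (14324 + 33684)*(31246 - 49738) = 48008*(-18492) = -887763936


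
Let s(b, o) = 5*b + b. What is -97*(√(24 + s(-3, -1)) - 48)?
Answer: 4656 - 97*√6 ≈ 4418.4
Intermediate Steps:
s(b, o) = 6*b
-97*(√(24 + s(-3, -1)) - 48) = -97*(√(24 + 6*(-3)) - 48) = -97*(√(24 - 18) - 48) = -97*(√6 - 48) = -97*(-48 + √6) = 4656 - 97*√6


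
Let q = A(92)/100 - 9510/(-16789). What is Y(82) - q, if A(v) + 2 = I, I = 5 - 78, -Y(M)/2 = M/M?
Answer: -121985/67156 ≈ -1.8164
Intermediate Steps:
Y(M) = -2 (Y(M) = -2*M/M = -2*1 = -2)
I = -73
A(v) = -75 (A(v) = -2 - 73 = -75)
q = -12327/67156 (q = -75/100 - 9510/(-16789) = -75*1/100 - 9510*(-1/16789) = -3/4 + 9510/16789 = -12327/67156 ≈ -0.18356)
Y(82) - q = -2 - 1*(-12327/67156) = -2 + 12327/67156 = -121985/67156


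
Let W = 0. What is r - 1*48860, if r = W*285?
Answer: -48860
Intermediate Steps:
r = 0 (r = 0*285 = 0)
r - 1*48860 = 0 - 1*48860 = 0 - 48860 = -48860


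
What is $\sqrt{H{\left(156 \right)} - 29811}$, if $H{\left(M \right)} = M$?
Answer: $3 i \sqrt{3295} \approx 172.21 i$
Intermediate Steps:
$\sqrt{H{\left(156 \right)} - 29811} = \sqrt{156 - 29811} = \sqrt{-29655} = 3 i \sqrt{3295}$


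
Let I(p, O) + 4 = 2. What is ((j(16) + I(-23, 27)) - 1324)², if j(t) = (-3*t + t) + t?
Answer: 1800964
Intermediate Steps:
I(p, O) = -2 (I(p, O) = -4 + 2 = -2)
j(t) = -t (j(t) = -2*t + t = -t)
((j(16) + I(-23, 27)) - 1324)² = ((-1*16 - 2) - 1324)² = ((-16 - 2) - 1324)² = (-18 - 1324)² = (-1342)² = 1800964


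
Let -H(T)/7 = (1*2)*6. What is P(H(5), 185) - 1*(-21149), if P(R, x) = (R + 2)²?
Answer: 27873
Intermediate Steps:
H(T) = -84 (H(T) = -7*1*2*6 = -14*6 = -7*12 = -84)
P(R, x) = (2 + R)²
P(H(5), 185) - 1*(-21149) = (2 - 84)² - 1*(-21149) = (-82)² + 21149 = 6724 + 21149 = 27873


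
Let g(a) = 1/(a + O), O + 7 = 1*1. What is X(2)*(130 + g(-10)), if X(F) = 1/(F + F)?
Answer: 2079/64 ≈ 32.484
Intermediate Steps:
O = -6 (O = -7 + 1*1 = -7 + 1 = -6)
X(F) = 1/(2*F)
g(a) = 1/(-6 + a) (g(a) = 1/(a - 6) = 1/(-6 + a))
X(2)*(130 + g(-10)) = ((½)/2)*(130 + 1/(-6 - 10)) = ((½)*(½))*(130 + 1/(-16)) = (130 - 1/16)/4 = (¼)*(2079/16) = 2079/64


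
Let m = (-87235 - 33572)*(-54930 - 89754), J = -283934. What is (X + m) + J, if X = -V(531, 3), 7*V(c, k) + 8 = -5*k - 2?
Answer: 122349892403/7 ≈ 1.7479e+10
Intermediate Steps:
V(c, k) = -10/7 - 5*k/7 (V(c, k) = -8/7 + (-5*k - 2)/7 = -8/7 + (-2 - 5*k)/7 = -8/7 + (-2/7 - 5*k/7) = -10/7 - 5*k/7)
m = 17478839988 (m = -120807*(-144684) = 17478839988)
X = 25/7 (X = -(-10/7 - 5/7*3) = -(-10/7 - 15/7) = -1*(-25/7) = 25/7 ≈ 3.5714)
(X + m) + J = (25/7 + 17478839988) - 283934 = 122351879941/7 - 283934 = 122349892403/7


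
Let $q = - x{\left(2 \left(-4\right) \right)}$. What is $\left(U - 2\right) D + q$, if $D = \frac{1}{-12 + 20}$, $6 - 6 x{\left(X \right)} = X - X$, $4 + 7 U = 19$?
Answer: $- \frac{55}{56} \approx -0.98214$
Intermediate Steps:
$U = \frac{15}{7}$ ($U = - \frac{4}{7} + \frac{1}{7} \cdot 19 = - \frac{4}{7} + \frac{19}{7} = \frac{15}{7} \approx 2.1429$)
$x{\left(X \right)} = 1$ ($x{\left(X \right)} = 1 - \frac{X - X}{6} = 1 - 0 = 1 + 0 = 1$)
$q = -1$ ($q = \left(-1\right) 1 = -1$)
$D = \frac{1}{8} \approx 0.125$
$\left(U - 2\right) D + q = \left(\frac{15}{7} - 2\right) \frac{1}{8} - 1 = \frac{1}{7} \cdot \frac{1}{8} - 1 = \frac{1}{56} - 1 = - \frac{55}{56}$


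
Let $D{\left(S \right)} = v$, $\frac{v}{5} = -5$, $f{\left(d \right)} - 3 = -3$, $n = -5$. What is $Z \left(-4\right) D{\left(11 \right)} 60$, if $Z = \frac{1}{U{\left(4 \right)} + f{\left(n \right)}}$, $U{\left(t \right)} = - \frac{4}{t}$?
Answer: $-6000$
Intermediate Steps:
$f{\left(d \right)} = 0$ ($f{\left(d \right)} = 3 - 3 = 0$)
$v = -25$ ($v = 5 \left(-5\right) = -25$)
$D{\left(S \right)} = -25$
$Z = -1$ ($Z = \frac{1}{- \frac{4}{4} + 0} = \frac{1}{\left(-4\right) \frac{1}{4} + 0} = \frac{1}{-1 + 0} = \frac{1}{-1} = -1$)
$Z \left(-4\right) D{\left(11 \right)} 60 = \left(-1\right) \left(-4\right) \left(-25\right) 60 = 4 \left(-25\right) 60 = \left(-100\right) 60 = -6000$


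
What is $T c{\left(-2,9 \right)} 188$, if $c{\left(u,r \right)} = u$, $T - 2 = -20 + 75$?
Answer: $-21432$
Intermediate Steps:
$T = 57$ ($T = 2 + \left(-20 + 75\right) = 2 + 55 = 57$)
$T c{\left(-2,9 \right)} 188 = 57 \left(-2\right) 188 = \left(-114\right) 188 = -21432$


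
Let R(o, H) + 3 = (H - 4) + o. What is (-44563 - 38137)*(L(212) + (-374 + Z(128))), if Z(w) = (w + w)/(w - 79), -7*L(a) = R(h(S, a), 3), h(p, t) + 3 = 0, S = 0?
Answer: 1490336700/49 ≈ 3.0415e+7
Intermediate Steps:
h(p, t) = -3 (h(p, t) = -3 + 0 = -3)
R(o, H) = -7 + H + o (R(o, H) = -3 + ((H - 4) + o) = -3 + ((-4 + H) + o) = -3 + (-4 + H + o) = -7 + H + o)
L(a) = 1 (L(a) = -(-7 + 3 - 3)/7 = -⅐*(-7) = 1)
Z(w) = 2*w/(-79 + w) (Z(w) = (2*w)/(-79 + w) = 2*w/(-79 + w))
(-44563 - 38137)*(L(212) + (-374 + Z(128))) = (-44563 - 38137)*(1 + (-374 + 2*128/(-79 + 128))) = -82700*(1 + (-374 + 2*128/49)) = -82700*(1 + (-374 + 2*128*(1/49))) = -82700*(1 + (-374 + 256/49)) = -82700*(1 - 18070/49) = -82700*(-18021/49) = 1490336700/49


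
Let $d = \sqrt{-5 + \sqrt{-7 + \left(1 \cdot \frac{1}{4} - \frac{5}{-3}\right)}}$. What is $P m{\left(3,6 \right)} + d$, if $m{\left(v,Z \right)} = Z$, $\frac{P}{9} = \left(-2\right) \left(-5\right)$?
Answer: $540 + \frac{3^{\frac{3}{4}} \sqrt{- 20 \sqrt{3} + 2 i \sqrt{61}}}{6} \approx 540.49 + 2.2896 i$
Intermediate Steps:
$P = 90$ ($P = 9 \left(\left(-2\right) \left(-5\right)\right) = 9 \cdot 10 = 90$)
$d = \sqrt{-5 + \frac{i \sqrt{183}}{6}}$ ($d = \sqrt{-5 + \sqrt{-7 + \left(1 \cdot \frac{1}{4} - - \frac{5}{3}\right)}} = \sqrt{-5 + \sqrt{-7 + \left(\frac{1}{4} + \frac{5}{3}\right)}} = \sqrt{-5 + \sqrt{-7 + \frac{23}{12}}} = \sqrt{-5 + \sqrt{- \frac{61}{12}}} = \sqrt{-5 + \frac{i \sqrt{183}}{6}} \approx 0.49236 + 2.2896 i$)
$P m{\left(3,6 \right)} + d = 90 \cdot 6 + \frac{3^{\frac{3}{4}} \sqrt{- 20 \sqrt{3} + 2 i \sqrt{61}}}{6} = 540 + \frac{3^{\frac{3}{4}} \sqrt{- 20 \sqrt{3} + 2 i \sqrt{61}}}{6}$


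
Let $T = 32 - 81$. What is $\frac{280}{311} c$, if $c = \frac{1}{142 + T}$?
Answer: $\frac{280}{28923} \approx 0.0096809$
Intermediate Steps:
$T = -49$
$c = \frac{1}{93}$ ($c = \frac{1}{142 - 49} = \frac{1}{93} \approx 0.010753$)
$\frac{280}{311} c = \frac{280}{311} \cdot \frac{1}{93} = \frac{280}{28923}$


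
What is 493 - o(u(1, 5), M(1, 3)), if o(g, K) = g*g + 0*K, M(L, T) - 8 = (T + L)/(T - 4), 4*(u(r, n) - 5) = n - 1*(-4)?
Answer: 7047/16 ≈ 440.44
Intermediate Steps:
u(r, n) = 6 + n/4 (u(r, n) = 5 + (n - 1*(-4))/4 = 5 + (n + 4)/4 = 5 + (4 + n)/4 = 5 + (1 + n/4) = 6 + n/4)
M(L, T) = 8 + (L + T)/(-4 + T) (M(L, T) = 8 + (T + L)/(T - 4) = 8 + (L + T)/(-4 + T))
o(g, K) = g² (o(g, K) = g² + 0 = g²)
493 - o(u(1, 5), M(1, 3)) = 493 - (6 + (¼)*5)² = 493 - (6 + 5/4)² = 493 - (29/4)² = 493 - 1*841/16 = 493 - 841/16 = 7047/16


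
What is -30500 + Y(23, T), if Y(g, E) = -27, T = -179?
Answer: -30527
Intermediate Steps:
-30500 + Y(23, T) = -30500 - 27 = -30527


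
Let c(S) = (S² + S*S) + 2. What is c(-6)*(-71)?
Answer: -5254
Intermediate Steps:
c(S) = 2 + 2*S² (c(S) = (S² + S²) + 2 = 2*S² + 2 = 2 + 2*S²)
c(-6)*(-71) = (2 + 2*(-6)²)*(-71) = (2 + 2*36)*(-71) = (2 + 72)*(-71) = 74*(-71) = -5254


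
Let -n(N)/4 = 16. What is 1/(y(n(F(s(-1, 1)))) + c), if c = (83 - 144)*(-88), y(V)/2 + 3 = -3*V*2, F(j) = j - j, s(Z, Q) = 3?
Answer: 1/6130 ≈ 0.00016313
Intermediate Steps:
F(j) = 0
n(N) = -64 (n(N) = -4*16 = -64)
y(V) = -6 - 12*V (y(V) = -6 + 2*(-3*V*2) = -6 + 2*(-6*V) = -6 - 12*V)
c = 5368 (c = -61*(-88) = 5368)
1/(y(n(F(s(-1, 1)))) + c) = 1/((-6 - 12*(-64)) + 5368) = 1/((-6 + 768) + 5368) = 1/(762 + 5368) = 1/6130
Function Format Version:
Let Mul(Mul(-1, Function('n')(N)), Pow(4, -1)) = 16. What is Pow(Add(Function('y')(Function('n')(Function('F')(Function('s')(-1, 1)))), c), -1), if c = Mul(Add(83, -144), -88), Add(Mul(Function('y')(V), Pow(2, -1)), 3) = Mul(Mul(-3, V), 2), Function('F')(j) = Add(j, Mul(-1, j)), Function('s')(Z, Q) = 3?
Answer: Rational(1, 6130) ≈ 0.00016313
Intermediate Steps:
Function('F')(j) = 0
Function('n')(N) = -64 (Function('n')(N) = Mul(-4, 16) = -64)
Function('y')(V) = Add(-6, Mul(-12, V)) (Function('y')(V) = Add(-6, Mul(2, Mul(Mul(-3, V), 2))) = Add(-6, Mul(2, Mul(-6, V))) = Add(-6, Mul(-12, V)))
c = 5368 (c = Mul(-61, -88) = 5368)
Pow(Add(Function('y')(Function('n')(Function('F')(Function('s')(-1, 1)))), c), -1) = Pow(Add(Add(-6, Mul(-12, -64)), 5368), -1) = Pow(Add(Add(-6, 768), 5368), -1) = Pow(Add(762, 5368), -1) = Pow(6130, -1) = Rational(1, 6130)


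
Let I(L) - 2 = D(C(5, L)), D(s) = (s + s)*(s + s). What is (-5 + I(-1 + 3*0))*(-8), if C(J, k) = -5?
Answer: -776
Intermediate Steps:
D(s) = 4*s² (D(s) = (2*s)*(2*s) = 4*s²)
I(L) = 102 (I(L) = 2 + 4*(-5)² = 2 + 4*25 = 2 + 100 = 102)
(-5 + I(-1 + 3*0))*(-8) = (-5 + 102)*(-8) = 97*(-8) = -776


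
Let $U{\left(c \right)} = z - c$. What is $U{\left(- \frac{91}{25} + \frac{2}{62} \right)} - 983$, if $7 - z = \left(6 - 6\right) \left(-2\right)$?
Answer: $- \frac{753604}{775} \approx -972.39$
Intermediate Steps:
$z = 7$ ($z = 7 - \left(6 - 6\right) \left(-2\right) = 7 - 0 \left(-2\right) = 7 - 0 = 7 + 0 = 7$)
$U{\left(c \right)} = 7 - c$
$U{\left(- \frac{91}{25} + \frac{2}{62} \right)} - 983 = \left(7 - \left(- \frac{91}{25} + \frac{2}{62}\right)\right) - 983 = \left(7 - \left(\left(-91\right) \frac{1}{25} + 2 \cdot \frac{1}{62}\right)\right) - 983 = \left(7 - \left(- \frac{91}{25} + \frac{1}{31}\right)\right) - 983 = \left(7 - - \frac{2796}{775}\right) - 983 = \left(7 + \frac{2796}{775}\right) - 983 = \frac{8221}{775} - 983 = - \frac{753604}{775}$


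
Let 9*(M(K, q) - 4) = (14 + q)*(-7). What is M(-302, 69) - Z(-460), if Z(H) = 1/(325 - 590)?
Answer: -144416/2385 ≈ -60.552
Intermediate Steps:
Z(H) = -1/265 (Z(H) = 1/(-265) = -1/265)
M(K, q) = -62/9 - 7*q/9 (M(K, q) = 4 + ((14 + q)*(-7))/9 = 4 + (-98 - 7*q)/9 = 4 + (-98/9 - 7*q/9) = -62/9 - 7*q/9)
M(-302, 69) - Z(-460) = (-62/9 - 7/9*69) - 1*(-1/265) = (-62/9 - 161/3) + 1/265 = -545/9 + 1/265 = -144416/2385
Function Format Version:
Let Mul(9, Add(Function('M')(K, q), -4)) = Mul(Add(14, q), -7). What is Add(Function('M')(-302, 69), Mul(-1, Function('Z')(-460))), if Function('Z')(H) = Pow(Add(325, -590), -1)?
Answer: Rational(-144416, 2385) ≈ -60.552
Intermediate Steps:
Function('Z')(H) = Rational(-1, 265) (Function('Z')(H) = Pow(-265, -1) = Rational(-1, 265))
Function('M')(K, q) = Add(Rational(-62, 9), Mul(Rational(-7, 9), q)) (Function('M')(K, q) = Add(4, Mul(Rational(1, 9), Mul(Add(14, q), -7))) = Add(4, Mul(Rational(1, 9), Add(-98, Mul(-7, q)))) = Add(4, Add(Rational(-98, 9), Mul(Rational(-7, 9), q))) = Add(Rational(-62, 9), Mul(Rational(-7, 9), q)))
Add(Function('M')(-302, 69), Mul(-1, Function('Z')(-460))) = Add(Add(Rational(-62, 9), Mul(Rational(-7, 9), 69)), Mul(-1, Rational(-1, 265))) = Add(Add(Rational(-62, 9), Rational(-161, 3)), Rational(1, 265)) = Add(Rational(-545, 9), Rational(1, 265)) = Rational(-144416, 2385)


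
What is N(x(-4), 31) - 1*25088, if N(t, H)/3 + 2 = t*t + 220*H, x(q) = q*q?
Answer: -3866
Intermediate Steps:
x(q) = q²
N(t, H) = -6 + 3*t² + 660*H (N(t, H) = -6 + 3*(t*t + 220*H) = -6 + 3*(t² + 220*H) = -6 + (3*t² + 660*H) = -6 + 3*t² + 660*H)
N(x(-4), 31) - 1*25088 = (-6 + 3*((-4)²)² + 660*31) - 1*25088 = (-6 + 3*16² + 20460) - 25088 = (-6 + 3*256 + 20460) - 25088 = (-6 + 768 + 20460) - 25088 = 21222 - 25088 = -3866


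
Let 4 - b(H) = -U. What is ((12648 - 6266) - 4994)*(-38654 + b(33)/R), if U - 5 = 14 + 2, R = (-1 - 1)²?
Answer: -53643077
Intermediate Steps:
R = 4 (R = (-2)² = 4)
U = 21 (U = 5 + (14 + 2) = 5 + 16 = 21)
b(H) = 25 (b(H) = 4 - (-1)*21 = 4 - 1*(-21) = 4 + 21 = 25)
((12648 - 6266) - 4994)*(-38654 + b(33)/R) = ((12648 - 6266) - 4994)*(-38654 + 25/4) = (6382 - 4994)*(-38654 + 25*(¼)) = 1388*(-38654 + 25/4) = 1388*(-154591/4) = -53643077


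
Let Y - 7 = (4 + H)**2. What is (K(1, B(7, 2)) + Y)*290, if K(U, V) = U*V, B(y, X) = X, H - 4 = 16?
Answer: 169650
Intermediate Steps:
H = 20 (H = 4 + 16 = 20)
Y = 583 (Y = 7 + (4 + 20)**2 = 7 + 24**2 = 7 + 576 = 583)
(K(1, B(7, 2)) + Y)*290 = (1*2 + 583)*290 = (2 + 583)*290 = 585*290 = 169650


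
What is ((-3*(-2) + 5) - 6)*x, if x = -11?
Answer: -55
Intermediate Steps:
((-3*(-2) + 5) - 6)*x = ((-3*(-2) + 5) - 6)*(-11) = ((6 + 5) - 6)*(-11) = (11 - 6)*(-11) = 5*(-11) = -55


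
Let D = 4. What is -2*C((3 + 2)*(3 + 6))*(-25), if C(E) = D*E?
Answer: 9000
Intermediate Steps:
C(E) = 4*E
-2*C((3 + 2)*(3 + 6))*(-25) = -8*(3 + 2)*(3 + 6)*(-25) = -8*5*9*(-25) = -8*45*(-25) = -2*180*(-25) = -360*(-25) = 9000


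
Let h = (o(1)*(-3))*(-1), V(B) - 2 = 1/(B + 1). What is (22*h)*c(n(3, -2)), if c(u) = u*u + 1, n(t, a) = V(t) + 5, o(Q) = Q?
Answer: 28281/8 ≈ 3535.1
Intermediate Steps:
V(B) = 2 + 1/(1 + B) (V(B) = 2 + 1/(B + 1) = 2 + 1/(1 + B))
n(t, a) = 5 + (3 + 2*t)/(1 + t) (n(t, a) = (3 + 2*t)/(1 + t) + 5 = 5 + (3 + 2*t)/(1 + t))
c(u) = 1 + u² (c(u) = u² + 1 = 1 + u²)
h = 3 (h = (1*(-3))*(-1) = -3*(-1) = 3)
(22*h)*c(n(3, -2)) = (22*3)*(1 + ((8 + 7*3)/(1 + 3))²) = 66*(1 + ((8 + 21)/4)²) = 66*(1 + ((¼)*29)²) = 66*(1 + (29/4)²) = 66*(1 + 841/16) = 66*(857/16) = 28281/8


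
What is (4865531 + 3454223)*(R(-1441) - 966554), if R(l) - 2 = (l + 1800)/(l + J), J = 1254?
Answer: -1503758787146582/187 ≈ -8.0415e+12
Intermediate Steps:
R(l) = 2 + (1800 + l)/(1254 + l) (R(l) = 2 + (l + 1800)/(l + 1254) = 2 + (1800 + l)/(1254 + l))
(4865531 + 3454223)*(R(-1441) - 966554) = (4865531 + 3454223)*(3*(1436 - 1441)/(1254 - 1441) - 966554) = 8319754*(3*(-5)/(-187) - 966554) = 8319754*(3*(-1/187)*(-5) - 966554) = 8319754*(15/187 - 966554) = 8319754*(-180745583/187) = -1503758787146582/187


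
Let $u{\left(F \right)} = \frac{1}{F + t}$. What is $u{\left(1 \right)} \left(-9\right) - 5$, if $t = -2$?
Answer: $4$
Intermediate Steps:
$u{\left(F \right)} = \frac{1}{-2 + F}$ ($u{\left(F \right)} = \frac{1}{F - 2} = \frac{1}{-2 + F}$)
$u{\left(1 \right)} \left(-9\right) - 5 = \frac{1}{-2 + 1} \left(-9\right) - 5 = \frac{1}{-1} \left(-9\right) - 5 = \left(-1\right) \left(-9\right) - 5 = 9 - 5 = 4$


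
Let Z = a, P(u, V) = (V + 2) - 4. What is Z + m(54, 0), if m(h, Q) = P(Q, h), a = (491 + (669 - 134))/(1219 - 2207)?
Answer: 1325/26 ≈ 50.962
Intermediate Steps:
a = -27/26 (a = (491 + 535)/(-988) = 1026*(-1/988) = -27/26 ≈ -1.0385)
P(u, V) = -2 + V (P(u, V) = (2 + V) - 4 = -2 + V)
Z = -27/26 ≈ -1.0385
m(h, Q) = -2 + h
Z + m(54, 0) = -27/26 + (-2 + 54) = -27/26 + 52 = 1325/26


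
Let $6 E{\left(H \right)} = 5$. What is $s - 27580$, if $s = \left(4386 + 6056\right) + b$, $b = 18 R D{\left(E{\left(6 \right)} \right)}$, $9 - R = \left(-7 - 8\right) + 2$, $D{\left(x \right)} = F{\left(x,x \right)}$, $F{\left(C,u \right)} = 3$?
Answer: $-15950$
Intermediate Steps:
$E{\left(H \right)} = \frac{5}{6}$ ($E{\left(H \right)} = \frac{1}{6} \cdot 5 = \frac{5}{6}$)
$D{\left(x \right)} = 3$
$R = 22$ ($R = 9 - \left(\left(-7 - 8\right) + 2\right) = 9 - \left(-15 + 2\right) = 9 - -13 = 9 + 13 = 22$)
$b = 1188$ ($b = 18 \cdot 22 \cdot 3 = 396 \cdot 3 = 1188$)
$s = 11630$ ($s = \left(4386 + 6056\right) + 1188 = 10442 + 1188 = 11630$)
$s - 27580 = 11630 - 27580 = -15950$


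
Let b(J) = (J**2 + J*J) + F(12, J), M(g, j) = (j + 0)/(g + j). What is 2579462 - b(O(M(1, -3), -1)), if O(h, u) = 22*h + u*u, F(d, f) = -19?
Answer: 2577169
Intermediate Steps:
M(g, j) = j/(g + j)
O(h, u) = u**2 + 22*h (O(h, u) = 22*h + u**2 = u**2 + 22*h)
b(J) = -19 + 2*J**2 (b(J) = (J**2 + J*J) - 19 = (J**2 + J**2) - 19 = 2*J**2 - 19 = -19 + 2*J**2)
2579462 - b(O(M(1, -3), -1)) = 2579462 - (-19 + 2*((-1)**2 + 22*(-3/(1 - 3)))**2) = 2579462 - (-19 + 2*(1 + 22*(-3/(-2)))**2) = 2579462 - (-19 + 2*(1 + 22*(-3*(-1/2)))**2) = 2579462 - (-19 + 2*(1 + 22*(3/2))**2) = 2579462 - (-19 + 2*(1 + 33)**2) = 2579462 - (-19 + 2*34**2) = 2579462 - (-19 + 2*1156) = 2579462 - (-19 + 2312) = 2579462 - 1*2293 = 2579462 - 2293 = 2577169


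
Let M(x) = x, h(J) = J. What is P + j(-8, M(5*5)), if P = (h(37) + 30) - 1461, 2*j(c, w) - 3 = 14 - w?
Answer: -1398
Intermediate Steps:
j(c, w) = 17/2 - w/2 (j(c, w) = 3/2 + (14 - w)/2 = 3/2 + (7 - w/2) = 17/2 - w/2)
P = -1394 (P = (37 + 30) - 1461 = 67 - 1461 = -1394)
P + j(-8, M(5*5)) = -1394 + (17/2 - 5*5/2) = -1394 + (17/2 - ½*25) = -1394 + (17/2 - 25/2) = -1394 - 4 = -1398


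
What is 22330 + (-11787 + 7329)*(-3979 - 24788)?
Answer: 128265616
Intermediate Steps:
22330 + (-11787 + 7329)*(-3979 - 24788) = 22330 - 4458*(-28767) = 22330 + 128243286 = 128265616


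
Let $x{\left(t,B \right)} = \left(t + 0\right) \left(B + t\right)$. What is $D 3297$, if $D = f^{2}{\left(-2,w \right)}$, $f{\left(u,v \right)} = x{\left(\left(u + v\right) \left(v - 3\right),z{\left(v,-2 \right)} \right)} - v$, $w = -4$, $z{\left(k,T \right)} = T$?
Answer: $9349817232$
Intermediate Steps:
$x{\left(t,B \right)} = t \left(B + t\right)$
$f{\left(u,v \right)} = - v + \left(-3 + v\right) \left(-2 + \left(-3 + v\right) \left(u + v\right)\right) \left(u + v\right)$ ($f{\left(u,v \right)} = \left(u + v\right) \left(v - 3\right) \left(-2 + \left(u + v\right) \left(v - 3\right)\right) - v = \left(u + v\right) \left(-3 + v\right) \left(-2 + \left(u + v\right) \left(-3 + v\right)\right) - v = \left(-3 + v\right) \left(u + v\right) \left(-2 + \left(-3 + v\right) \left(u + v\right)\right) - v = \left(-3 + v\right) \left(-2 + \left(-3 + v\right) \left(u + v\right)\right) \left(u + v\right) - v = - v + \left(-3 + v\right) \left(-2 + \left(-3 + v\right) \left(u + v\right)\right) \left(u + v\right)$)
$D = 2835856$ ($D = \left(\left(-1\right) \left(-4\right) - \left(\left(-4\right)^{2} - -6 - -12 - -8\right) \left(2 - \left(-4\right)^{2} + 3 \left(-2\right) + 3 \left(-4\right) - \left(-2\right) \left(-4\right)\right)\right)^{2} = \left(4 - \left(16 + 6 + 12 + 8\right) \left(2 - 16 - 6 - 12 - 8\right)\right)^{2} = \left(4 - 42 \left(2 - 16 - 6 - 12 - 8\right)\right)^{2} = \left(4 - 42 \left(-40\right)\right)^{2} = \left(4 + 1680\right)^{2} = 1684^{2} = 2835856$)
$D 3297 = 2835856 \cdot 3297 = 9349817232$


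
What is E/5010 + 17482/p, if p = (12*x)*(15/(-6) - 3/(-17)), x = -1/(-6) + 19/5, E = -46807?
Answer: -463808371/2770530 ≈ -167.41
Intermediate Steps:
x = 119/30 (x = -1*(-1/6) + 19*(1/5) = 1/6 + 19/5 = 119/30 ≈ 3.9667)
p = -553/5 (p = (12*(119/30))*(15/(-6) - 3/(-17)) = 238*(15*(-1/6) - 3*(-1/17))/5 = 238*(-5/2 + 3/17)/5 = (238/5)*(-79/34) = -553/5 ≈ -110.60)
E/5010 + 17482/p = -46807/5010 + 17482/(-553/5) = -46807*1/5010 + 17482*(-5/553) = -46807/5010 - 87410/553 = -463808371/2770530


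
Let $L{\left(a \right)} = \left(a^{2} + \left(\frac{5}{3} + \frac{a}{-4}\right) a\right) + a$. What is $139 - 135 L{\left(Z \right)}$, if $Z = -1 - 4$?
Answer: $- \frac{2369}{4} \approx -592.25$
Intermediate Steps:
$Z = -5$ ($Z = -1 - 4 = -5$)
$L{\left(a \right)} = a + a^{2} + a \left(\frac{5}{3} - \frac{a}{4}\right)$ ($L{\left(a \right)} = \left(a^{2} + \left(5 \cdot \frac{1}{3} + a \left(- \frac{1}{4}\right)\right) a\right) + a = \left(a^{2} + \left(\frac{5}{3} - \frac{a}{4}\right) a\right) + a = \left(a^{2} + a \left(\frac{5}{3} - \frac{a}{4}\right)\right) + a = a + a^{2} + a \left(\frac{5}{3} - \frac{a}{4}\right)$)
$139 - 135 L{\left(Z \right)} = 139 - 135 \cdot \frac{1}{12} \left(-5\right) \left(32 + 9 \left(-5\right)\right) = 139 - 135 \cdot \frac{1}{12} \left(-5\right) \left(32 - 45\right) = 139 - 135 \cdot \frac{1}{12} \left(-5\right) \left(-13\right) = 139 - \frac{2925}{4} = - \frac{2369}{4}$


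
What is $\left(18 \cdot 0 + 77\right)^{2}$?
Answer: $5929$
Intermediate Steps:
$\left(18 \cdot 0 + 77\right)^{2} = \left(0 + 77\right)^{2} = 77^{2} = 5929$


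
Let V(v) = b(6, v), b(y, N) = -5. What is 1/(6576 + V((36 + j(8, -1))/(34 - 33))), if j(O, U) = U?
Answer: 1/6571 ≈ 0.00015218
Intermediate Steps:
V(v) = -5
1/(6576 + V((36 + j(8, -1))/(34 - 33))) = 1/(6576 - 5) = 1/6571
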